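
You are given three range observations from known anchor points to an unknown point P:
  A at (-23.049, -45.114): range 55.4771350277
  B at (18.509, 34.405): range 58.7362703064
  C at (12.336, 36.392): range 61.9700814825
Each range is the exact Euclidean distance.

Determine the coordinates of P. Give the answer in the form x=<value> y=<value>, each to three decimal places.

eq1: (x + 23.049)² + (y + 45.114)² = 55.4771350277²
eq2: (x − 18.509)² + (y − 34.405)² = 58.7362703064²
eq3: (x − 12.336)² + (y − 36.392)² = 61.9700814825²
eq2−eq3, eq2−eq1 (x²,y² cancel):
  -12.346·x + 3.974·y = -440.074095
  -83.116·x − 159.038·y = 1412.479230
det = -12.346·-159.038 − 3.974·-83.116 = 2293.786132
x = (-440.074095·-159.038 − 3.974·1412.479230) / 2293.786132 = 28.065089
y = (-12.346·1412.479230 − -440.074095·-83.116) / 2293.786132 = -23.548694

x=28.065 y=-23.549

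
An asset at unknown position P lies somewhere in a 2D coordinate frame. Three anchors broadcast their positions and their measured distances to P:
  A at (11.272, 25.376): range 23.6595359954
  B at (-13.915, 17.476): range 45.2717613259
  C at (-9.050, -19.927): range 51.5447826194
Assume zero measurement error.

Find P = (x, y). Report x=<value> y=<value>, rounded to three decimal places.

x=31.075 y=12.429

eq1: (x − 11.272)² + (y − 25.376)² = 23.6595359954²
eq2: (x + 13.915)² + (y − 17.476)² = 45.2717613259²
eq3: (x + 9.050)² + (y + 19.927)² = 51.5447826194²
eq1−eq3, eq1−eq2 (x²,y² cancel):
  -40.644·x − 90.606·y = -2389.102503
  -50.374·x − 15.800·y = -1761.720289
det = -40.644·-15.800 − -90.606·-50.374 = -3922.011444
x = (-2389.102503·-15.800 − -90.606·-1761.720289) / -3922.011444 = 31.074516
y = (-40.644·-1761.720289 − -2389.102503·-50.374) / -3922.011444 = 12.428646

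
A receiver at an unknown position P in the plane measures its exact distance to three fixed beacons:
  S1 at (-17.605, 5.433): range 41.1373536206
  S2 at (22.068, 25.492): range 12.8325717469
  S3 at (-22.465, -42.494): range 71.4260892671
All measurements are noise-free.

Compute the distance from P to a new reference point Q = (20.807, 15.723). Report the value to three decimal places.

3.682

eq1: (x + 17.605)² + (y − 5.433)² = 41.1373536206²
eq2: (x − 22.068)² + (y − 25.492)² = 12.8325717469²
eq3: (x + 22.465)² + (y + 42.494)² = 71.4260892671²
eq1−eq3, eq1−eq2 (x²,y² cancel):
  -9.720·x − 95.854·y = -1438.441618
  79.346·x + 40.118·y = 2324.992139
det = -9.720·40.118 − -95.854·79.346 = 7215.684524
x = (-1438.441618·40.118 − -95.854·2324.992139) / 7215.684524 = 22.887973
y = (-9.720·2324.992139 − -1438.441618·79.346) / 7215.684524 = 12.685652
|P − Q| = √((22.887973 − 20.807)² + (12.685652 − 15.723)²) = 3.681838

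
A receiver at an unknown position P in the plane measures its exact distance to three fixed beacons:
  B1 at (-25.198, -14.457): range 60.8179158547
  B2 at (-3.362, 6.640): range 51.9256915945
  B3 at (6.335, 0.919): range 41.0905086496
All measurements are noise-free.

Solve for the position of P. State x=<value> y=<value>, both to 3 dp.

x=33.661 y=-29.768

eq1: (x + 25.198)² + (y + 14.457)² = 60.8179158547²
eq2: (x + 3.362)² + (y − 6.640)² = 51.9256915945²
eq3: (x − 6.335)² + (y − 0.919)² = 41.0905086496²
eq3−eq2, eq3−eq1 (x²,y² cancel):
  -19.394·x + 11.442·y = -993.431688
  -63.066·x − 30.752·y = -1207.421721
det = -19.394·-30.752 − 11.442·-63.066 = 1318.005460
x = (-993.431688·-30.752 − 11.442·-1207.421721) / 1318.005460 = 33.660961
y = (-19.394·-1207.421721 − -993.431688·-63.066) / 1318.005460 = -29.768485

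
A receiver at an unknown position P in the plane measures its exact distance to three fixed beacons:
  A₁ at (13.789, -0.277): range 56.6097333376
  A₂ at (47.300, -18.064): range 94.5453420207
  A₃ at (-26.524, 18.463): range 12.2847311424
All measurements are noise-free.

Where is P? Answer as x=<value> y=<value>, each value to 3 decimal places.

x=-36.662 y=25.401

eq1: (x − 13.789)² + (y + 0.277)² = 56.6097333376²
eq2: (x − 47.300)² + (y + 18.064)² = 94.5453420207²
eq3: (x + 26.524)² + (y − 18.463)² = 12.2847311424²
eq2−eq3, eq2−eq1 (x²,y² cancel):
  -147.648·x + 73.054·y = 7268.713928
  -67.022·x + 35.574·y = 3360.774943
det = -147.648·35.574 − 73.054·-67.022 = -356.204764
x = (7268.713928·35.574 − 73.054·3360.774943) / -356.204764 = -36.661993
y = (-147.648·3360.774943 − 7268.713928·-67.022) / -356.204764 = 25.400991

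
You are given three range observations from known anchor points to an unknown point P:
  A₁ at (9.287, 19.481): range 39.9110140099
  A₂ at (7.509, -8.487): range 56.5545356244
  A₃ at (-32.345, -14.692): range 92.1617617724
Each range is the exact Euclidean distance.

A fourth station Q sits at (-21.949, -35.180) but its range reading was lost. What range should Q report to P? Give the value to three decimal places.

eq1: (x − 9.287)² + (y − 19.481)² = 39.9110140099²
eq2: (x − 7.509)² + (y + 8.487)² = 56.5545356244²
eq3: (x + 32.345)² + (y + 14.692)² = 92.1617617724²
eq2−eq1, eq2−eq3 (x²,y² cancel):
  3.556·x + 55.936·y = 1942.869940
  -79.708·x − 12.410·y = -4161.735194
det = 3.556·-12.410 − 55.936·-79.708 = 4414.416728
x = (1942.869940·-12.410 − 55.936·-4161.735194) / 4414.416728 = 47.272339
y = (3.556·-4161.735194 − 1942.869940·-79.708) / 4414.416728 = 31.728574
|P − Q| = √((47.272339 − -21.949)² + (31.728574 − -35.180)²) = 96.272275

96.272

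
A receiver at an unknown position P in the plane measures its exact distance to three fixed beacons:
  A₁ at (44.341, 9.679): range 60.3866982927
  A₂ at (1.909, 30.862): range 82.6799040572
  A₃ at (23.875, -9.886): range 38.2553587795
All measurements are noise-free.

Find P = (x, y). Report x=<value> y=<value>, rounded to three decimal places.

x=26.604 y=-48.044

eq1: (x − 44.341)² + (y − 9.679)² = 60.3866982927²
eq2: (x − 1.909)² + (y − 30.862)² = 82.6799040572²
eq3: (x − 23.875)² + (y + 9.886)² = 38.2553587795²
eq2−eq1, eq2−eq3 (x²,y² cancel):
  84.864·x − 42.366·y = 4293.113201
  43.932·x − 81.496·y = 5084.135356
det = 84.864·-81.496 − -42.366·43.932 = -5054.853432
x = (4293.113201·-81.496 − -42.366·5084.135356) / -5054.853432 = 26.603556
y = (84.864·5084.135356 − 4293.113201·43.932) / -5054.853432 = -48.043928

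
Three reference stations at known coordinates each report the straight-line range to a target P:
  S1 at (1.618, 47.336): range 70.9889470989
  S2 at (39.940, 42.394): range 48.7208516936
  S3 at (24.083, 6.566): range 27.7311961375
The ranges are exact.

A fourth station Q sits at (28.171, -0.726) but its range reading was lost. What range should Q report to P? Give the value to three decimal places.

eq1: (x − 1.618)² + (y − 47.336)² = 70.9889470989²
eq2: (x − 39.940)² + (y − 42.394)² = 48.7208516936²
eq3: (x − 24.083)² + (y − 6.566)² = 27.7311961375²
eq2−eq1, eq2−eq3 (x²,y² cancel):
  -76.644·x + 9.884·y = -3814.849236
  -31.714·x − 71.656·y = -1164.649440
det = -76.644·-71.656 − 9.884·-31.714 = 5805.463640
x = (-3814.849236·-71.656 − 9.884·-1164.649440) / 5805.463640 = 49.068989
y = (-76.644·-1164.649440 − -3814.849236·-31.714) / 5805.463640 = -5.463946
|P − Q| = √((49.068989 − 28.171)² + (-5.463946 − -0.726)²) = 21.428347

21.428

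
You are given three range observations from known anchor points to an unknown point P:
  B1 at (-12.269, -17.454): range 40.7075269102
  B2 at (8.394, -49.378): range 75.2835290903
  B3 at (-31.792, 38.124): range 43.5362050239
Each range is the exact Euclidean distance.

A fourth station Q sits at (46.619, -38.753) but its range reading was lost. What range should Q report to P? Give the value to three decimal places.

103.292

eq1: (x + 12.269)² + (y + 17.454)² = 40.7075269102²
eq2: (x − 8.394)² + (y + 49.378)² = 75.2835290903²
eq3: (x + 31.792)² + (y − 38.124)² = 43.5362050239²
eq3−eq2, eq3−eq1 (x²,y² cancel):
  80.372·x − 175.004·y = -3727.733124
  39.046·x − 111.156·y = -1770.701762
det = 80.372·-111.156 − -175.004·39.046 = -2100.623848
x = (-3727.733124·-111.156 − -175.004·-1770.701762) / -2100.623848 = -49.737611
y = (80.372·-1770.701762 − -3727.733124·39.046) / -2100.623848 = -1.541554
|P − Q| = √((-49.737611 − 46.619)² + (-1.541554 − -38.753)²) = 103.292247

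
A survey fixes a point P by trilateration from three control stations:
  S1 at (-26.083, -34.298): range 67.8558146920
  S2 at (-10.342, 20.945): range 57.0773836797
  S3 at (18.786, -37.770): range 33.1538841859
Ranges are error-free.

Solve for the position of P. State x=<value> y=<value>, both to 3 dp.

eq1: (x + 26.083)² + (y + 34.298)² = 67.8558146920²
eq2: (x + 10.342)² + (y − 20.945)² = 57.0773836797²
eq3: (x − 18.786)² + (y + 37.770)² = 33.1538841859²
eq1−eq3, eq1−eq2 (x²,y² cancel):
  89.738·x − 6.944·y = 3428.042554
  31.482·x + 110.486·y = 35.558156
det = 89.738·110.486 − -6.944·31.482 = 10133.403676
x = (3428.042554·110.486 − -6.944·35.558156) / 10133.403676 = 37.400822
y = (89.738·35.558156 − 3428.042554·31.482) / 10133.403676 = -10.335196

x=37.401 y=-10.335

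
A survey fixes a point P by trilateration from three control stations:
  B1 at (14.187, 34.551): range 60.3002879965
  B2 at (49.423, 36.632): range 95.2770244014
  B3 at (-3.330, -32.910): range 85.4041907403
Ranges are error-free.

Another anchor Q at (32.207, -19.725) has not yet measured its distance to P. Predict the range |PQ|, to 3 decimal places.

98.946

eq1: (x − 14.187)² + (y − 34.551)² = 60.3002879965²
eq2: (x − 49.423)² + (y − 36.632)² = 95.2770244014²
eq3: (x + 3.330)² + (y + 32.910)² = 85.4041907403²
eq3−eq1, eq3−eq2 (x²,y² cancel):
  35.034·x + 134.922·y = 3958.636634
  105.506·x + 139.084·y = 906.543770
det = 35.034·139.084 − 134.922·105.506 = -9362.411676
x = (3958.636634·139.084 − 134.922·906.543770) / -9362.411676 = -45.743590
y = (35.034·906.543770 − 3958.636634·105.506) / -9362.411676 = 41.218019
|P − Q| = √((-45.743590 − 32.207)² + (41.218019 − -19.725)²) = 98.946177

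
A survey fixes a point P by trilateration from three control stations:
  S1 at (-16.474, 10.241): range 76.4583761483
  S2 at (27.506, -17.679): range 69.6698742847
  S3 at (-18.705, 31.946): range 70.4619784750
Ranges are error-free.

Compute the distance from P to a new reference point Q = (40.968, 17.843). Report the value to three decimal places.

31.737

eq1: (x + 16.474)² + (y − 10.241)² = 76.4583761483²
eq2: (x − 27.506)² + (y + 17.679)² = 69.6698742847²
eq3: (x + 18.705)² + (y − 31.946)² = 70.4619784750²
eq2−eq1, eq2−eq3 (x²,y² cancel):
  -87.960·x + 55.840·y = -1684.848220
  -92.422·x + 99.250·y = 190.297836
det = -87.960·99.250 − 55.840·-92.422 = -3569.185520
x = (-1684.848220·99.250 − 55.840·190.297836) / -3569.185520 = 49.828572
y = (-87.960·190.297836 − -1684.848220·-92.422) / -3569.185520 = 48.317925
|P − Q| = √((49.828572 − 40.968)² + (48.317925 − 17.843)²) = 31.736900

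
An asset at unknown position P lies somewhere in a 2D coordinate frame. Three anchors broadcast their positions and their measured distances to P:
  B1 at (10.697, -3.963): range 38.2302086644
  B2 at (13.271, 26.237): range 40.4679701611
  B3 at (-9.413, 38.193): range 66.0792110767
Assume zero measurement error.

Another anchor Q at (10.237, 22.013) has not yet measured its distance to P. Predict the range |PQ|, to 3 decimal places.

41.187

eq1: (x − 10.697)² + (y + 3.963)² = 38.2302086644²
eq2: (x − 13.271)² + (y − 26.237)² = 40.4679701611²
eq3: (x + 9.413)² + (y − 38.193)² = 66.0792110767²
eq3−eq2, eq3−eq1 (x²,y² cancel):
  45.368·x − 23.912·y = 2045.995320
  40.220·x − 84.312·y = 1487.734642
det = 45.368·-84.312 − -23.912·40.220 = -2863.326176
x = (2045.995320·-84.312 − -23.912·1487.734642) / -2863.326176 = 47.821044
y = (45.368·1487.734642 − 2045.995320·40.220) / -2863.326176 = 5.166853
|P − Q| = √((47.821044 − 10.237)² + (5.166853 − 22.013)²) = 41.186806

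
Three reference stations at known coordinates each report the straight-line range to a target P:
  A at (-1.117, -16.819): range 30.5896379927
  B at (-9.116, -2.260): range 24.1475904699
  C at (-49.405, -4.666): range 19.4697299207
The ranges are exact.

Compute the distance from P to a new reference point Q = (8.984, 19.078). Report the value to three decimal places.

50.759

eq1: (x + 1.117)² + (y + 16.819)² = 30.5896379927²
eq2: (x + 9.116)² + (y + 2.260)² = 24.1475904699²
eq3: (x + 49.405)² + (y + 4.666)² = 19.4697299207²
eq2−eq1, eq2−eq3 (x²,y² cancel):
  15.998·x − 29.118·y = -156.702433
  -80.578·x − 4.812·y = 2578.452267
det = 15.998·-4.812 − -29.118·-80.578 = -2423.252580
x = (-156.702433·-4.812 − -29.118·2578.452267) / -2423.252580 = -31.294066
y = (15.998·2578.452267 − -156.702433·-80.578) / -2423.252580 = -11.811939
|P − Q| = √((-31.294066 − 8.984)² + (-11.811939 − 19.078)²) = 50.759343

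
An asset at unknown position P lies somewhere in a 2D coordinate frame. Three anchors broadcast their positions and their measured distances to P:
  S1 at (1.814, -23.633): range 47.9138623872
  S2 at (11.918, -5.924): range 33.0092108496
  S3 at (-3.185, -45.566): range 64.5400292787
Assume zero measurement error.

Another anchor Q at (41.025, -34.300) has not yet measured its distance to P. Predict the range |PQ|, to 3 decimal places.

32.186

eq1: (x − 1.814)² + (y + 23.633)² = 47.9138623872²
eq2: (x − 11.918)² + (y + 5.924)² = 33.0092108496²
eq3: (x + 3.185)² + (y + 45.566)² = 64.5400292787²
eq1−eq2, eq1−eq3 (x²,y² cancel):
  20.208·x + 35.418·y = 821.453423
  -9.998·x − 43.866·y = -345.081874
det = 20.208·-43.866 − 35.418·-9.998 = -532.334964
x = (821.453423·-43.866 − 35.418·-345.081874) / -532.334964 = 44.730795
y = (20.208·-345.081874 − 821.453423·-9.998) / -532.334964 = -2.328378
|P − Q| = √((44.730795 − 41.025)² + (-2.328378 − -34.300)²) = 32.185673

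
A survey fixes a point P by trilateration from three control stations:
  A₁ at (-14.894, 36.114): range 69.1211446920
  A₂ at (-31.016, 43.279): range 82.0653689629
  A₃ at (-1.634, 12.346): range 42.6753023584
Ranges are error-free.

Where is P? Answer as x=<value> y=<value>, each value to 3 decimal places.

eq1: (x + 14.894)² + (y − 36.114)² = 69.1211446920²
eq2: (x + 31.016)² + (y − 43.279)² = 82.0653689629²
eq3: (x + 1.634)² + (y − 12.346)² = 42.6753023584²
eq1−eq3, eq1−eq2 (x²,y² cancel):
  26.520·x − 47.536·y = 1585.592652
  -32.244·x + 14.330·y = -647.980274
det = 26.520·14.330 − -47.536·-32.244 = -1152.719184
x = (1585.592652·14.330 − -47.536·-647.980274) / -1152.719184 = 7.010248
y = (26.520·-647.980274 − 1585.592652·-32.244) / -1152.719184 = -29.444650

x=7.010 y=-29.445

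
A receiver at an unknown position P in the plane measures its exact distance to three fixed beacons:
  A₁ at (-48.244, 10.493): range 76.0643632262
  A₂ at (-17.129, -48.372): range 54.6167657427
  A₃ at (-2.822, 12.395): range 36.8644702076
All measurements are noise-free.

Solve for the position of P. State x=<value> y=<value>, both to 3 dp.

eq1: (x + 48.244)² + (y − 10.493)² = 76.0643632262²
eq2: (x + 17.129)² + (y + 48.372)² = 54.6167657427²
eq3: (x + 2.822)² + (y − 12.395)² = 36.8644702076²
eq3−eq2, eq3−eq1 (x²,y² cancel):
  -28.614·x − 121.534·y = 847.651379
  -90.844·x − 3.804·y = -2150.811313
det = -28.614·-3.804 − -121.534·-90.844 = -10931.787040
x = (847.651379·-3.804 − -121.534·-2150.811313) / -10931.787040 = 24.206579
y = (-28.614·-2150.811313 − 847.651379·-90.844) / -10931.787040 = -12.673807

x=24.207 y=-12.674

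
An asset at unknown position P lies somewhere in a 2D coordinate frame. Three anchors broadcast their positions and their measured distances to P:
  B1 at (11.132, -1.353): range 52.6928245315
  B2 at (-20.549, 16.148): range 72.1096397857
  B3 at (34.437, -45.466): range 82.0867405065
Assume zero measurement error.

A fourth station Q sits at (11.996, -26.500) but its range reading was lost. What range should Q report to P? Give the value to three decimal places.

eq1: (x − 11.132)² + (y + 1.353)² = 52.6928245315²
eq2: (x + 20.549)² + (y − 16.148)² = 72.1096397857²
eq3: (x − 34.437)² + (y + 45.466)² = 82.0867405065²
eq1−eq3, eq1−eq2 (x²,y² cancel):
  46.610·x − 88.226·y = -834.387118
  -63.362·x + 35.002·y = -1865.999121
det = 46.610·35.002 − -88.226·-63.362 = -3958.732592
x = (-834.387118·35.002 − -88.226·-1865.999121) / -3958.732592 = 48.963867
y = (46.610·-1865.999121 − -834.387118·-63.362) / -3958.732592 = 35.325108
|P − Q| = √((48.963867 − 11.996)² + (35.325108 − -26.500)²) = 72.034486

72.034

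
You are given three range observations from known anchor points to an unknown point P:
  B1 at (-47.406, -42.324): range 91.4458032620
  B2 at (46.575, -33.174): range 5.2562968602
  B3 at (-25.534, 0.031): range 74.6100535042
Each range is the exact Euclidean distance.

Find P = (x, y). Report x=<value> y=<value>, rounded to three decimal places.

x=43.098 y=-29.232

eq1: (x + 47.406)² + (y + 42.324)² = 91.4458032620²
eq2: (x − 46.575)² + (y + 33.174)² = 5.2562968602²
eq3: (x + 25.534)² + (y − 0.031)² = 74.6100535042²
eq1−eq2, eq1−eq3 (x²,y² cancel):
  187.962·x + 18.300·y = 7565.801367
  43.744·x + 84.710·y = -590.988845
det = 187.962·84.710 − 18.300·43.744 = 15121.745820
x = (7565.801367·84.710 − 18.300·-590.988845) / 15121.745820 = 43.097810
y = (187.962·-590.988845 − 7565.801367·43.744) / 15121.745820 = -29.232197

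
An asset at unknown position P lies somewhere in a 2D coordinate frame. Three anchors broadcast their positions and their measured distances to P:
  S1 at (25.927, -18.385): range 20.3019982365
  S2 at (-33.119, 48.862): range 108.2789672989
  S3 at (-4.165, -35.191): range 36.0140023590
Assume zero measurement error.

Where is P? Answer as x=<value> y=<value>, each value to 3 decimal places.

x=31.752 y=-37.833

eq1: (x − 25.927)² + (y + 18.385)² = 20.3019982365²
eq2: (x + 33.119)² + (y − 48.862)² = 108.2789672989²
eq3: (x + 4.165)² + (y + 35.191)² = 36.0140023590²
eq3−eq2, eq3−eq1 (x²,y² cancel):
  -57.908·x + 168.106·y = -8198.716894
  60.184·x + 33.612·y = 639.301082
det = -57.908·33.612 − 168.106·60.184 = -12063.695200
x = (-8198.716894·33.612 − 168.106·639.301082) / -12063.695200 = 31.751931
y = (-57.908·639.301082 − -8198.716894·60.184) / -12063.695200 = -37.833427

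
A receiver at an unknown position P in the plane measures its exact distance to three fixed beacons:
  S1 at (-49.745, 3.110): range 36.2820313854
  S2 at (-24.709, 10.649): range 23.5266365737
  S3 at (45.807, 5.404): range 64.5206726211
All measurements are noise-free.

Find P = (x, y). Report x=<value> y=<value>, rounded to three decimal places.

x=-16.488 y=-11.395

eq1: (x + 49.745)² + (y − 3.110)² = 36.2820313854²
eq2: (x + 24.709)² + (y − 10.649)² = 23.5266365737²
eq3: (x − 45.807)² + (y − 5.404)² = 64.5206726211²
eq2−eq1, eq2−eq3 (x²,y² cancel):
  -50.072·x − 15.078·y = 997.418070
  141.032·x − 10.490·y = -2205.865984
det = -50.072·-10.490 − -15.078·141.032 = 2651.735776
x = (997.418070·-10.490 − -15.078·-2205.865984) / 2651.735776 = -16.488431
y = (-50.072·-2205.865984 − 997.418070·141.032) / 2651.735776 = -11.394704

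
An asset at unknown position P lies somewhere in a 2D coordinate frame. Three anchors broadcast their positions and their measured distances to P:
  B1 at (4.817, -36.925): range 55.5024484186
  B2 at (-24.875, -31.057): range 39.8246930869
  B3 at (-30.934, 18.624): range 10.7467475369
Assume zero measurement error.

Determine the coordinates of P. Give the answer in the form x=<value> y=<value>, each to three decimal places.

x=-26.754 y=8.723

eq1: (x − 4.817)² + (y + 36.925)² = 55.5024484186²
eq2: (x + 24.875)² + (y + 31.057)² = 39.8246930869²
eq3: (x + 30.934)² + (y − 18.624)² = 10.7467475369²
eq3−eq2, eq3−eq1 (x²,y² cancel):
  12.118·x − 99.362·y = -1190.976455
  71.502·x − 111.098·y = -2882.135816
det = 12.118·-111.098 − -99.362·71.502 = 5758.296160
x = (-1190.976455·-111.098 − -99.362·-2882.135816) / 5758.296160 = -26.754386
y = (12.118·-2882.135816 − -1190.976455·71.502) / 5758.296160 = 8.723323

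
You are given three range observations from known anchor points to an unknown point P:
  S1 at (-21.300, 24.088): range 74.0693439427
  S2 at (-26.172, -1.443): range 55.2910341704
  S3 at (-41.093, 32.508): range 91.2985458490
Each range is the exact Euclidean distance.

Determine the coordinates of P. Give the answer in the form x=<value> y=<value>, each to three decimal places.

eq1: (x + 21.300)² + (y − 24.088)² = 74.0693439427²
eq2: (x + 26.172)² + (y + 1.443)² = 55.2910341704²
eq3: (x + 41.093)² + (y − 32.508)² = 91.2985458490²
eq3−eq1, eq3−eq2 (x²,y² cancel):
  39.586·x − 16.840·y = 1137.673793
  29.842·x − 67.902·y = 3219.977135
det = 39.586·-67.902 − -16.840·29.842 = -2185.429292
x = (1137.673793·-67.902 − -16.840·3219.977135) / -2185.429292 = 10.536104
y = (39.586·3219.977135 − 1137.673793·29.842) / -2185.429292 = -42.790473

x=10.536 y=-42.790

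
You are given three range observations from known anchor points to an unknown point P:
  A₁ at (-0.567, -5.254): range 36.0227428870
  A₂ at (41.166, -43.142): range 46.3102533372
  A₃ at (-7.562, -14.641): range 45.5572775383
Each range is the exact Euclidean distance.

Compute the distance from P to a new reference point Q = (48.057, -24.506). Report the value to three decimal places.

eq1: (x + 0.567)² + (y + 5.254)² = 36.0227428870²
eq2: (x − 41.166)² + (y + 43.142)² = 46.3102533372²
eq3: (x + 7.562)² + (y + 14.641)² = 45.5572775383²
eq3−eq2, eq3−eq1 (x²,y² cancel):
  97.456·x − 57.002·y = 3215.154968
  13.990·x + 18.774·y = 534.210812
det = 97.456·18.774 − -57.002·13.990 = 2627.096924
x = (3215.154968·18.774 − -57.002·534.210812) / 2627.096924 = 34.567588
y = (97.456·534.210812 − 3215.154968·13.990) / 2627.096924 = 2.695763
|P − Q| = √((34.567588 − 48.057)² + (2.695763 − -24.506)²) = 30.362809

30.363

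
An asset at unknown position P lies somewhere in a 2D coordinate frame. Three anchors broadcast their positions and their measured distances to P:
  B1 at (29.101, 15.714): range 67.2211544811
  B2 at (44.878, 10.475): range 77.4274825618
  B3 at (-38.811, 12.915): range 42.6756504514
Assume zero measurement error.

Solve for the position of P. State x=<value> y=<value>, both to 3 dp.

x=-23.023 y=-26.733

eq1: (x − 29.101)² + (y − 15.714)² = 67.2211544811²
eq2: (x − 44.878)² + (y − 10.475)² = 77.4274825618²
eq3: (x + 38.811)² + (y − 12.915)² = 42.6756504514²
eq1−eq2, eq1−eq3 (x²,y² cancel):
  31.554·x − 10.478·y = -446.368934
  -135.824·x − 5.598·y = 3276.765417
det = 31.554·-5.598 − -10.478·-135.824 = -1599.803164
x = (-446.368934·-5.598 − -10.478·3276.765417) / -1599.803164 = -23.023283
y = (31.554·3276.765417 − -446.368934·-135.824) / -1599.803164 = -26.732940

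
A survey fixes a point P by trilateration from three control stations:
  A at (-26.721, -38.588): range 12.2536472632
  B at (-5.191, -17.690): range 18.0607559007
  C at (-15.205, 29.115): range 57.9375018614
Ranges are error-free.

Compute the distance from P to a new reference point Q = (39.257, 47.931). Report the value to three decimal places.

eq1: (x + 26.721)² + (y + 38.588)² = 12.2536472632²
eq2: (x + 5.191)² + (y + 17.690)² = 18.0607559007²
eq3: (x + 15.205)² + (y − 29.115)² = 57.9375018614²
eq1−eq3, eq1−eq2 (x²,y² cancel):
  23.032·x + 135.406·y = -4330.772586
  43.060·x + 41.796·y = -2039.202036
det = 23.032·41.796 − 135.406·43.060 = -4867.936888
x = (-4330.772586·41.796 − 135.406·-2039.202036) / -4867.936888 = -19.538302
y = (23.032·-2039.202036 − -4330.772586·43.060) / -4867.936888 = -28.660225
|P − Q| = √((-19.538302 − 39.257)² + (-28.660225 − 47.931)²) = 96.556218

96.556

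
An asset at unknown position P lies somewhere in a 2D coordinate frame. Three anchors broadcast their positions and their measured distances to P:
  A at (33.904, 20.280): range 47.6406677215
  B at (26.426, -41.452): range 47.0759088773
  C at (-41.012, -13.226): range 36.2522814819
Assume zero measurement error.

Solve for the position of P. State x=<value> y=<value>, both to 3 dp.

eq1: (x − 33.904)² + (y − 20.280)² = 47.6406677215²
eq2: (x − 26.426)² + (y + 41.452)² = 47.0759088773²
eq3: (x + 41.012)² + (y + 13.226)² = 36.2522814819²
eq3−eq2, eq3−eq1 (x²,y² cancel):
  134.876·x − 56.452·y = -342.222724
  149.832·x + 67.012·y = -1251.556912
det = 134.876·67.012 − -56.452·149.832 = 17496.626576
x = (-342.222724·67.012 − -56.452·-1251.556912) / 17496.626576 = -5.348798
y = (134.876·-1251.556912 − -342.222724·149.832) / 17496.626576 = -6.717242

x=-5.349 y=-6.717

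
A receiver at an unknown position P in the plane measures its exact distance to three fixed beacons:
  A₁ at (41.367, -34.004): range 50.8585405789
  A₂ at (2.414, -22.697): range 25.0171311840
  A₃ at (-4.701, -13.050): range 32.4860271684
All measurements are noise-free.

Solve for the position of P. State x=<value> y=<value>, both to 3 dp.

x=-8.211 y=-45.346

eq1: (x − 41.367)² + (y + 34.004)² = 50.8585405789²
eq2: (x − 2.414)² + (y + 22.697)² = 25.0171311840²
eq3: (x + 4.701)² + (y + 13.050)² = 32.4860271684²
eq2−eq3, eq2−eq1 (x²,y² cancel):
  -14.230·x + 19.294·y = -758.064413
  77.906·x − 22.614·y = 385.785203
det = -14.230·-22.614 − 19.294·77.906 = -1181.321144
x = (-758.064413·-22.614 − 19.294·385.785203) / -1181.321144 = -8.210747
y = (-14.230·385.785203 − -758.064413·77.906) / -1181.321144 = -45.345876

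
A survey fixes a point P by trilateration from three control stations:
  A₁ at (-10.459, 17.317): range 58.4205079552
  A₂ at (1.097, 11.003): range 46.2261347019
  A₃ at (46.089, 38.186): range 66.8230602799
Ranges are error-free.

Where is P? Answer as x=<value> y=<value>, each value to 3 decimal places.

x=28.445 y=-26.266

eq1: (x + 10.459)² + (y − 17.317)² = 58.4205079552²
eq2: (x − 1.097)² + (y − 11.003)² = 46.2261347019²
eq3: (x − 46.089)² + (y − 38.186)² = 66.8230602799²
eq2−eq3, eq2−eq1 (x²,y² cancel):
  89.984·x + 54.366·y = 1131.631243
  -23.112·x + 12.628·y = -989.100468
det = 89.984·12.628 − 54.366·-23.112 = 2392.824944
x = (1131.631243·12.628 − 54.366·-989.100468) / 2392.824944 = 28.444904
y = (89.984·-989.100468 − 1131.631243·-23.112) / 2392.824944 = -26.265588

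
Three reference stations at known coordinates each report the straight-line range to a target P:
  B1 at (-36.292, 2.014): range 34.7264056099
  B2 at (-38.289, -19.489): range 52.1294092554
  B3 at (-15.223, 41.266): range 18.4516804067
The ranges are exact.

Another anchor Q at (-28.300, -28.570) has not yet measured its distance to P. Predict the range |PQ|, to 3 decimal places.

55.731

eq1: (x + 36.292)² + (y − 2.014)² = 34.7264056099²
eq2: (x + 38.289)² + (y + 19.489)² = 52.1294092554²
eq3: (x + 15.223)² + (y − 41.266)² = 18.4516804067²
eq2−eq1, eq2−eq3 (x²,y² cancel):
  3.994·x + 43.006·y = 986.848881
  46.132·x + 121.510·y = 2465.764642
det = 3.994·121.510 − 43.006·46.132 = -1498.641852
x = (986.848881·121.510 − 43.006·2465.764642) / -1498.641852 = -9.254602
y = (3.994·2465.764642 − 986.848881·46.132) / -1498.641852 = 23.806254
|P − Q| = √((-9.254602 − -28.300)² + (23.806254 − -28.570)²) = 55.731492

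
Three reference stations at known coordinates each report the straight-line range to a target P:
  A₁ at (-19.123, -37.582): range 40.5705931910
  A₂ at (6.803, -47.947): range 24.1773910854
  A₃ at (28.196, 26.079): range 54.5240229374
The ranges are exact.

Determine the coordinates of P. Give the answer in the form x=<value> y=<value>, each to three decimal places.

eq1: (x + 19.123)² + (y + 37.582)² = 40.5705931910²
eq2: (x − 6.803)² + (y + 47.947)² = 24.1773910854²
eq3: (x − 28.196)² + (y − 26.079)² = 54.5240229374²
eq3−eq1, eq3−eq2 (x²,y² cancel):
  -94.638·x − 127.322·y = 1629.863241
  -42.786·x − 148.052·y = 3258.389799
det = -94.638·-148.052 − -127.322·-42.786 = 8563.746084
x = (1629.863241·-148.052 − -127.322·3258.389799) / 8563.746084 = 20.266854
y = (-94.638·3258.389799 − 1629.863241·-42.786) / 8563.746084 = -27.865395

x=20.267 y=-27.865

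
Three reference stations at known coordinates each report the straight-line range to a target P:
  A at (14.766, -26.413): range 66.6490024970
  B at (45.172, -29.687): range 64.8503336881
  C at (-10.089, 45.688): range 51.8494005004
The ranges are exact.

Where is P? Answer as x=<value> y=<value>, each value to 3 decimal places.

eq1: (x − 14.766)² + (y + 26.413)² = 66.6490024970²
eq2: (x − 45.172)² + (y + 29.687)² = 64.8503336881²
eq3: (x + 10.089)² + (y − 45.688)² = 51.8494005004²
eq3−eq2, eq3−eq1 (x²,y² cancel):
  110.522·x − 150.750·y = -784.559159
  49.710·x − 144.202·y = -3027.229142
det = 110.522·-144.202 − -150.750·49.710 = -8443.710944
x = (-784.559159·-144.202 − -150.750·-3027.229142) / -8443.710944 = 40.647980
y = (110.522·-3027.229142 − -784.559159·49.710) / -8443.710944 = 35.005341

x=40.648 y=35.005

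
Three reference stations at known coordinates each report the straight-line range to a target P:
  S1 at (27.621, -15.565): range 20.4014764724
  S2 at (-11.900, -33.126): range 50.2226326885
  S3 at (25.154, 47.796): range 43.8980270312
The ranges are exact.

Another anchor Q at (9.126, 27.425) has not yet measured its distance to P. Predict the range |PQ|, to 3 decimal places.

26.666

eq1: (x − 27.621)² + (y + 15.565)² = 20.4014764724²
eq2: (x + 11.900)² + (y + 33.126)² = 50.2226326885²
eq3: (x − 25.154)² + (y − 47.796)² = 43.8980270312²
eq1−eq3, eq1−eq2 (x²,y² cancel):
  -4.934·x + 126.722·y = 401.175931
  -79.042·x − 35.122·y = -1872.339582
det = -4.934·-35.122 − 126.722·-79.042 = 10189.652272
x = (401.175931·-35.122 − 126.722·-1872.339582) / 10189.652272 = 21.902270
y = (-4.934·-1872.339582 − 401.175931·-79.042) / 10189.652272 = 4.018574
|P − Q| = √((21.902270 − 9.126)² + (4.018574 − 27.425)²) = 26.666343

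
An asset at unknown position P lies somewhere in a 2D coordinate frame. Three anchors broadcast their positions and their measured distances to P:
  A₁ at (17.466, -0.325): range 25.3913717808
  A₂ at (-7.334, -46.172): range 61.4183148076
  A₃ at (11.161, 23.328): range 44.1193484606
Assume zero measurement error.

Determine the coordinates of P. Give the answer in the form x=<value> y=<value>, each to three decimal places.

x=41.403 y=-8.796

eq1: (x − 17.466)² + (y + 0.325)² = 25.3913717808²
eq2: (x + 7.334)² + (y + 46.172)² = 61.4183148076²
eq3: (x − 11.161)² + (y − 23.328)² = 44.1193484606²
eq1−eq2, eq1−eq3 (x²,y² cancel):
  -49.600·x − 91.694·y = -1247.013274
  -12.610·x + 47.306·y = -938.198424
det = -49.600·47.306 − -91.694·-12.610 = -3502.638940
x = (-1247.013274·47.306 − -91.694·-938.198424) / -3502.638940 = 41.402605
y = (-49.600·-938.198424 − -1247.013274·-12.610) / -3502.638940 = -8.796169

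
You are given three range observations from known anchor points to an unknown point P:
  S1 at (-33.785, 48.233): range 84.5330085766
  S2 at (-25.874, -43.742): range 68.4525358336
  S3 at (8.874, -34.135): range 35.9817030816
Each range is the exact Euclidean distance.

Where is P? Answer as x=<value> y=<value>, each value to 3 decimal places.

eq1: (x + 33.785)² + (y − 48.233)² = 84.5330085766²
eq2: (x + 25.874)² + (y + 43.742)² = 68.4525358336²
eq3: (x − 8.874)² + (y + 34.135)² = 35.9817030816²
eq3−eq2, eq3−eq1 (x²,y² cancel):
  -69.496·x − 19.214·y = -2052.186366
  -85.318·x + 164.736·y = -3627.244169
det = -69.496·164.736 − -19.214·-85.318 = -13087.793108
x = (-2052.186366·164.736 − -19.214·-3627.244169) / -13087.793108 = 31.155966
y = (-69.496·-3627.244169 − -2052.186366·-85.318) / -13087.793108 = -5.882621

x=31.156 y=-5.883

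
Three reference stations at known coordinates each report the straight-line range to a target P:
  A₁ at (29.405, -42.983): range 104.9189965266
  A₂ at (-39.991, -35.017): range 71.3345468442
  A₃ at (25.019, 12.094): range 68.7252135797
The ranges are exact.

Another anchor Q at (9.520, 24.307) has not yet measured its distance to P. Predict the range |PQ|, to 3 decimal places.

50.272

eq1: (x − 29.405)² + (y + 42.983)² = 104.9189965266²
eq2: (x + 39.991)² + (y + 35.017)² = 71.3345468442²
eq3: (x − 25.019)² + (y − 12.094)² = 68.7252135797²
eq3−eq1, eq3−eq2 (x²,y² cancel):
  8.772·x − 110.154·y = -4344.863734
  -130.020·x − 94.222·y = 1687.792581
det = 8.772·-94.222 − -110.154·-130.020 = -15148.738464
x = (-4344.863734·-94.222 − -110.154·1687.792581) / -15148.738464 = -39.296926
y = (8.772·1687.792581 − -4344.863734·-130.020) / -15148.738464 = 36.314170
|P − Q| = √((-39.296926 − 9.520)² + (36.314170 − 24.307)²) = 50.271905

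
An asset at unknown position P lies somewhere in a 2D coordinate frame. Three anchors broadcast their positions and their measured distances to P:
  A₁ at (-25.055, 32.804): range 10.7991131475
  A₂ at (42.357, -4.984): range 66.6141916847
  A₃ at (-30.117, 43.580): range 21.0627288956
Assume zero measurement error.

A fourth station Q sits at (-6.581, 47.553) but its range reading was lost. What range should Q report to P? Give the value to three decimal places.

eq1: (x + 25.055)² + (y − 32.804)² = 10.7991131475²
eq2: (x − 42.357)² + (y + 4.984)² = 66.6141916847²
eq3: (x + 30.117)² + (y − 43.580)² = 21.0627288956²
eq2−eq3, eq2−eq1 (x²,y² cancel):
  -144.948·x + 97.128·y = 4981.106369
  -134.824·x + 75.576·y = 4205.729425
det = -144.948·75.576 − 97.128·-134.824 = 2140.595424
x = (4981.106369·75.576 − 97.128·4205.729425) / 2140.595424 = -14.968729
y = (-144.948·4205.729425 − 4981.106369·-134.824) / 2140.595424 = 28.945505
|P − Q| = √((-14.968729 − -6.581)² + (28.945505 − 47.553)²) = 20.410606

20.411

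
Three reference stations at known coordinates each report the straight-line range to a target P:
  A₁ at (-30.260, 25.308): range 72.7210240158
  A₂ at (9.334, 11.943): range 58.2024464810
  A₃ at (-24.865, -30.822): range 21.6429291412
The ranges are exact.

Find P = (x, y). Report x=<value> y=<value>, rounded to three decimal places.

x=-7.519 y=-43.766

eq1: (x + 30.260)² + (y − 25.308)² = 72.7210240158²
eq2: (x − 9.334)² + (y − 11.943)² = 58.2024464810²
eq3: (x + 24.865)² + (y + 30.822)² = 21.6429291412²
eq3−eq1, eq3−eq2 (x²,y² cancel):
  -10.790·x + 112.260·y = -4832.032397
  68.398·x + 85.530·y = -4257.613499
det = -10.790·85.530 − 112.260·68.398 = -8601.228180
x = (-4832.032397·85.530 − 112.260·-4257.613499) / -8601.228180 = -7.519387
y = (-10.790·-4257.613499 − -4832.032397·68.398) / -8601.228180 = -43.765959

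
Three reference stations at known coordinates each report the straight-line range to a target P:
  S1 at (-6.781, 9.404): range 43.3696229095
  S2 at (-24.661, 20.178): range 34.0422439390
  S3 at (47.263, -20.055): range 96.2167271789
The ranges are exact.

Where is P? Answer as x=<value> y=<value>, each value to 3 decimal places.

eq1: (x + 6.781)² + (y − 9.404)² = 43.3696229095²
eq2: (x + 24.661)² + (y − 20.178)² = 34.0422439390²
eq3: (x − 47.263)² + (y + 20.055)² = 96.2167271789²
eq1−eq2, eq1−eq3 (x²,y² cancel):
  -35.760·x + 21.548·y = 1602.949247
  108.088·x − 58.918·y = -4875.157381
det = -35.760·-58.918 − 21.548·108.088 = -222.172544
x = (1602.949247·-58.918 − 21.548·-4875.157381) / -222.172544 = -47.743647
y = (-35.760·-4875.157381 − 1602.949247·108.088) / -222.172544 = -4.843307

x=-47.744 y=-4.843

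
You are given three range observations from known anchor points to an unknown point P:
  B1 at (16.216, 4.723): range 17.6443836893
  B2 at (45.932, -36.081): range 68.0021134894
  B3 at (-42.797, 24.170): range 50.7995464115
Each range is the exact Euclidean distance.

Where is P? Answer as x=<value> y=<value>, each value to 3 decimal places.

eq1: (x − 16.216)² + (y − 4.723)² = 17.6443836893²
eq2: (x − 45.932)² + (y + 36.081)² = 68.0021134894²
eq3: (x + 42.797)² + (y − 24.170)² = 50.7995464115²
eq3−eq1, eq3−eq2 (x²,y² cancel):
  118.026·x − 38.894·y = 138.762916
  177.458·x − 120.502·y = -1047.878447
det = 118.026·-120.502 − -38.894·177.458 = -7320.317600
x = (138.762916·-120.502 − -38.894·-1047.878447) / -7320.317600 = 7.851762
y = (118.026·-1047.878447 − 138.762916·177.458) / -7320.317600 = 20.258888

x=7.852 y=20.259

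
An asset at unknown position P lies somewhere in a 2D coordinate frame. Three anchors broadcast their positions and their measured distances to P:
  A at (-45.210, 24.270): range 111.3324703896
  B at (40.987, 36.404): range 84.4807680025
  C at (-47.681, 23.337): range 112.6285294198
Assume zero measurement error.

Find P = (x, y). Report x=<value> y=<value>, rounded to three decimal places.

eq1: (x + 45.210)² + (y − 24.270)² = 111.3324703896²
eq2: (x − 40.987)² + (y − 36.404)² = 84.4807680025²
eq3: (x + 47.681)² + (y − 23.337)² = 112.6285294198²
eq3−eq1, eq3−eq2 (x²,y² cancel):
  4.942·x + 1.866·y = 105.150346
  177.336·x + 26.134·y = 5735.277532
det = 4.942·26.134 − 1.866·177.336 = -201.754748
x = (105.150346·26.134 − 1.866·5735.277532) / -201.754748 = 39.424246
y = (4.942·5735.277532 − 105.150346·177.336) / -201.754748 = -48.062313

x=39.424 y=-48.062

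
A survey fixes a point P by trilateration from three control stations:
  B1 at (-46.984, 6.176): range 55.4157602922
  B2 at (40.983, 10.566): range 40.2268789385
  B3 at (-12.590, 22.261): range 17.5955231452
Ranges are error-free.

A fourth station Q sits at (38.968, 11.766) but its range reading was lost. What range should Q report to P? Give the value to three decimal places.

37.897

eq1: (x + 46.984)² + (y − 6.176)² = 55.4157602922²
eq2: (x − 40.983)² + (y − 10.566)² = 40.2268789385²
eq3: (x + 12.590)² + (y − 22.261)² = 17.5955231452²
eq1−eq2, eq1−eq3 (x²,y² cancel):
  175.934·x + 8.780·y = 998.312113
  68.788·x + 32.170·y = 1169.725043
det = 175.934·32.170 − 8.780·68.788 = 5055.838140
x = (998.312113·32.170 − 8.780·1169.725043) / 5055.838140 = 4.320849
y = (175.934·1169.725043 − 998.312113·68.788) / 5055.838140 = 27.121618
|P − Q| = √((4.320849 − 38.968)² + (27.121618 − 11.766)²) = 37.897494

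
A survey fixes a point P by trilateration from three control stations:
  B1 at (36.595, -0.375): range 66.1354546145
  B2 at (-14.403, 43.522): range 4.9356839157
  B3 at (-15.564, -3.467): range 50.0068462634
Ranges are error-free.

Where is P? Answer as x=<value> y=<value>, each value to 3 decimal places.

eq1: (x − 36.595)² + (y + 0.375)² = 66.1354546145²
eq2: (x + 14.403)² + (y − 43.522)² = 4.9356839157²
eq3: (x + 15.564)² + (y + 3.467)² = 50.0068462634²
eq1−eq3, eq1−eq2 (x²,y² cancel):
  -104.318·x − 6.184·y = 788.137219
  -101.996·x + 87.794·y = 5111.813624
det = -104.318·87.794 − -6.184·-101.996 = -9789.237756
x = (788.137219·87.794 − -6.184·5111.813624) / -9789.237756 = -10.297551
y = (-104.318·5111.813624 − 788.137219·-101.996) / -9789.237756 = 46.261756

x=-10.298 y=46.262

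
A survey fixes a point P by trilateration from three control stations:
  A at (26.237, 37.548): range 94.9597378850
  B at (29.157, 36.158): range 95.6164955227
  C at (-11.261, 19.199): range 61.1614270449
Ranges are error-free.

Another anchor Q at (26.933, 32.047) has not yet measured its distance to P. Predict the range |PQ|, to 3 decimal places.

eq1: (x − 26.237)² + (y − 37.548)² = 94.9597378850²
eq2: (x − 29.157)² + (y − 36.158)² = 95.6164955227²
eq3: (x + 11.261)² + (y − 19.199)² = 61.1614270449²
eq3−eq1, eq3−eq2 (x²,y² cancel):
  74.996·x + 36.698·y = -3673.810910
  80.836·x + 33.918·y = -3739.674167
det = 74.996·33.918 − 36.698·80.836 = -422.805200
x = (-3673.810910·33.918 − 36.698·-3739.674167) / -422.805200 = -29.872490
y = (74.996·-3739.674167 − -3673.810910·80.836) / -422.805200 = -39.061901
|P − Q| = √((-29.872490 − 26.933)² + (-39.061901 − 32.047)²) = 91.012854

91.013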